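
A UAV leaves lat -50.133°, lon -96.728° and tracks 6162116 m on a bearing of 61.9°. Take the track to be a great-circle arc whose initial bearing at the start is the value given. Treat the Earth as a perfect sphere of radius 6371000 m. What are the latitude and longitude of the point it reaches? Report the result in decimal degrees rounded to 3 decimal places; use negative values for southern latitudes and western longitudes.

Central angle δ = d/R = 0.967213 rad.
Converting: φ₁ = -0.874986 rad, θ = 1.080359 rad.
Destination latitude: φ₂ = arcsin( sin φ₁ cos δ + cos φ₁ sin δ cos θ ) = arcsin(-0.187075) = -10.782°.
Then Δλ = atan2(0.465539, 0.424010) = 0.832050 rad, from sin θ sin δ cos φ₁ over cos δ − sin φ₁ sin φ₂.
Hence λ₂ = -96.728° + 47.673° = -49.055°.

latitude -10.782°, longitude -49.055°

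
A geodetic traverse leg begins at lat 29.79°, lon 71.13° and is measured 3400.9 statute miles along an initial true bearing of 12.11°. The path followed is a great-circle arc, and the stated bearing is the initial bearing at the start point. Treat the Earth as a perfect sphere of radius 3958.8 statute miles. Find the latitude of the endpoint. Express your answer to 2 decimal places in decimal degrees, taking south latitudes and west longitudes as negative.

The arc subtends δ = 3400.9/3958.8 = 0.859073 rad at the centre.
Converting: φ₁ = 0.519934 rad, θ = 0.211359 rad.
Applying the spherical law of cosines for sides, sin φ₂ = sin φ₁ cos δ + cos φ₁ sin δ cos θ = 0.967040, so φ₂ = 75.25°.
Δλ = atan2( sin θ sin δ cos φ₁ , cos δ − sin φ₁ sin φ₂ ) = atan2(0.137867, 0.172692) = 0.673729 rad = 38.60°.
λ₂ = 71.13° + 38.60° = 109.73°.

latitude 75.25°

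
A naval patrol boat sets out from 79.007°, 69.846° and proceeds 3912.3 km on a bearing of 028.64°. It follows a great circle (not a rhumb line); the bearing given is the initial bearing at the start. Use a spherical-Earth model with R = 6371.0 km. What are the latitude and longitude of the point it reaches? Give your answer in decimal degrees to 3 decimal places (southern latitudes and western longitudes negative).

The arc subtends δ = 3912.3/6371 = 0.614079 rad at the centre.
Converting: φ₁ = 1.378932 rad, θ = 0.499862 rad.
Destination latitude: φ₂ = arcsin( sin φ₁ cos δ + cos φ₁ sin δ cos θ ) = arcsin(0.898740) = 63.993°.
Then Δλ = atan2(0.052664, -0.064944) = 2.460232 rad, from sin θ sin δ cos φ₁ over cos δ − sin φ₁ sin φ₂.
λ₂ = 69.846° + 140.961° = 210.807°, normalized to (−180°, 180°] → -149.193°.

latitude 63.993°, longitude -149.193°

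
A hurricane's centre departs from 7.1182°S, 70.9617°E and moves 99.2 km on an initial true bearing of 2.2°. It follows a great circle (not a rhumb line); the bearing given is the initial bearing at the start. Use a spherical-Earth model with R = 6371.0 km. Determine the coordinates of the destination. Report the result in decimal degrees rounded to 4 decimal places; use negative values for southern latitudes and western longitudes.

latitude -6.2267°, longitude 70.9961°

δ = 99.2/6371 = 0.015571 rad (0.8921°).
Converting: φ₁ = -0.124236 rad, θ = 0.038397 rad.
Applying the spherical law of cosines for sides, sin φ₂ = sin φ₁ cos δ + cos φ₁ sin δ cos θ = -0.108463, so φ₂ = -6.2267°.
Then Δλ = atan2(0.000593, 0.986438) = 0.000601 rad, from sin θ sin δ cos φ₁ over cos δ − sin φ₁ sin φ₂.
Hence λ₂ = 70.9617° + 0.0344° = 70.9961°.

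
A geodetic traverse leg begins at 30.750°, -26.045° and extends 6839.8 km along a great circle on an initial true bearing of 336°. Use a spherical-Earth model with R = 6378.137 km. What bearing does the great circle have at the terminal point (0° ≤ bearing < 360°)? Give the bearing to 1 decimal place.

final bearing 258.1°

δ = 6839.8/6378.137 = 1.072382 rad (61.4430°).
With φ₁ = 30.750° = 0.536689 rad and θ = 336° = 5.864306 rad:
Destination latitude: φ₂ = arcsin( sin φ₁ cos δ + cos φ₁ sin δ cos θ ) = arcsin(0.934007) = 69.068°.
Then Δλ = atan2(-0.307026, 0.000482) = -1.569227 rad, from sin θ sin δ cos φ₁ over cos δ − sin φ₁ sin φ₂.
λ₂ = -26.045° + -89.910° = -115.955°.
The forward bearing on arrival equals the back-azimuth from the destination plus 180°.
Back-azimuth from P₂ (69.1°, -116.0°) to P₁ (30.8°, -26.0°), with Δλ' = λ₁ − λ₂ = 89.9°: atan2( sin Δλ' cos φ₁ , cos φ₂ sin φ₁ − sin φ₂ cos φ₁ cos Δλ' ) = 78.1°.
Final bearing = (78.1° + 180°) mod 360° = 258.1°.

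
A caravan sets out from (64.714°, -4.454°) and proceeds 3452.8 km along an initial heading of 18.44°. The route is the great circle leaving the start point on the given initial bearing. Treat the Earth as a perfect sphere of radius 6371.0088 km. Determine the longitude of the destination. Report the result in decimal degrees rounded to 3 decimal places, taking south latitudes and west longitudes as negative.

The arc subtends δ = 3452.8/6371.0088 = 0.541955 rad at the centre.
With φ₁ = 64.714° = 1.129472 rad and θ = 18.44° = 0.321839 rad:
Applying the spherical law of cosines for sides, sin φ₂ = sin φ₁ cos δ + cos φ₁ sin δ cos θ = 0.983629, so φ₂ = 79.618°.
Δλ = atan2( sin θ sin δ cos φ₁ , cos δ − sin φ₁ sin φ₂ ) = atan2(0.069690, -0.032682) = 2.009307 rad = 115.125°.
Hence λ₂ = -4.454° + 115.125° = 110.671°.

longitude 110.671°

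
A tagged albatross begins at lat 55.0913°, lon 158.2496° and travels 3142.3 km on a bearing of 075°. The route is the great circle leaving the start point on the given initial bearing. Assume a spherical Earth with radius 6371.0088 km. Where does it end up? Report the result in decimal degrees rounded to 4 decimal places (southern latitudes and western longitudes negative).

The arc subtends δ = 3142.3/6371.0088 = 0.493219 rad at the centre.
Converting: φ₁ = 0.961525 rad, θ = 1.308997 rad.
Applying the spherical law of cosines for sides, sin φ₂ = sin φ₁ cos δ + cos φ₁ sin δ cos θ = 0.792451, so φ₂ = 52.4152°.
For the longitude increment, Δλ = atan2( sin θ sin δ cos φ₁, cos δ − sin φ₁ sin φ₂ ) = atan2(0.261717, 0.230952) = 48.5732°.
λ₂ = 158.2496° + 48.5732° = 206.8228°, normalized to (−180°, 180°] → -153.1772°.

latitude 52.4152°, longitude -153.1772°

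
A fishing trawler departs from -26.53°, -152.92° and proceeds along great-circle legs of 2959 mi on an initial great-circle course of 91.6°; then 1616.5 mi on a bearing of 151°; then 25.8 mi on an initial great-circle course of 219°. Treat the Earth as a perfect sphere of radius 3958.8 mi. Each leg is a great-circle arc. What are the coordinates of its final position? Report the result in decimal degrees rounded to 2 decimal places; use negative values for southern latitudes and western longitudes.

Apply the spherical direct solution leg by leg, carrying full precision between legs.
Leg 1: from (-26.53°, -152.92°), δ = 2959/3958.8 = 0.747449 rad, θ = 91.6° → φ = -20.16°, λ = -106.55°.
Leg 2: from (-20.16°, -106.55°), δ = 1616.5/3958.8 = 0.408331 rad, θ = 151° → φ = -39.96°, λ = -92.00°.
Leg 3: from (-39.96°, -92.00°), δ = 25.8/3958.8 = 0.006517 rad, θ = 219° → φ = -40.25°, λ = -92.31°.

latitude -40.25°, longitude -92.31°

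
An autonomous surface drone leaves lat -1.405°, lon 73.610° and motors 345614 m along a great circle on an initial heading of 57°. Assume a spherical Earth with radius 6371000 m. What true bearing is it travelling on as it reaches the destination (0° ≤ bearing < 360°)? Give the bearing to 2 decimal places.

Central angle δ = d/R = 0.054248 rad.
With φ₁ = -1.405° = -0.024522 rad and θ = 57° = 0.994838 rad:
Applying the spherical law of cosines for sides, sin φ₂ = sin φ₁ cos δ + cos φ₁ sin δ cos θ = 0.005039, so φ₂ = 0.289°.
Δλ = atan2( sin θ sin δ cos φ₁ , cos δ − sin φ₁ sin φ₂ ) = atan2(0.045460, 0.998652) = 0.045490 rad = 2.606°.
λ₂ = 73.610° + 2.606° = 76.216°.
The forward bearing on arrival equals the back-azimuth from the destination plus 180°.
Back-azimuth from P₂ (0.29°, 76.22°) to P₁ (-1.41°, 73.61°), with Δλ' = λ₁ − λ₂ = -2.61°: atan2( sin Δλ' cos φ₁ , cos φ₂ sin φ₁ − sin φ₂ cos φ₁ cos Δλ' ) = 236.97°.
Final bearing = (236.97° + 180°) mod 360° = 56.97°.

final bearing 56.97°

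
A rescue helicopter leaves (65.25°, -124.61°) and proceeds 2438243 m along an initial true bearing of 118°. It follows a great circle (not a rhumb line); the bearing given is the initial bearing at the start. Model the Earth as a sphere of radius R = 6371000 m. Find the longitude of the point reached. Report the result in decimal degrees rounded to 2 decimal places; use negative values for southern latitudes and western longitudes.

Central angle δ = d/R = 0.382710 rad.
Converting: φ₁ = 1.138827 rad, θ = 2.059489 rad.
sin φ₂ = sin φ₁ cos δ + cos φ₁ sin δ cos θ = (0.908143)(0.927656) + (0.418660)(0.373435)(-0.469472) = 0.769046
φ₂ = asin(0.769046) = 0.877348 rad = 50.27°.
Then Δλ = atan2(0.138042, 0.229252) = 0.541993 rad, from sin θ sin δ cos φ₁ over cos δ − sin φ₁ sin φ₂.
λ₂ = -124.61° + 31.05° = -93.56°.

longitude -93.56°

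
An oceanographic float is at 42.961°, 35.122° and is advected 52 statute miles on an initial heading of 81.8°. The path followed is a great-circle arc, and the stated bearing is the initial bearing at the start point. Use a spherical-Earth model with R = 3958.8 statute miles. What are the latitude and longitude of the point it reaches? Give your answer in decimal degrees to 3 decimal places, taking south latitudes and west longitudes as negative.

latitude 43.064°, longitude 36.142°

Angular distance δ = d/R = 52 / 3958.8 = 0.013135 rad.
With φ₁ = 42.961° = 0.749811 rad and θ = 81.8° = 1.427679 rad:
Destination latitude: φ₂ = arcsin( sin φ₁ cos δ + cos φ₁ sin δ cos θ ) = arcsin(0.682813) = 43.064°.
For the longitude increment, Δλ = atan2( sin θ sin δ cos φ₁, cos δ − sin φ₁ sin φ₂ ) = atan2(0.009514, 0.534577) = 1.020°.
λ₂ = 35.122° + 1.020° = 36.142°.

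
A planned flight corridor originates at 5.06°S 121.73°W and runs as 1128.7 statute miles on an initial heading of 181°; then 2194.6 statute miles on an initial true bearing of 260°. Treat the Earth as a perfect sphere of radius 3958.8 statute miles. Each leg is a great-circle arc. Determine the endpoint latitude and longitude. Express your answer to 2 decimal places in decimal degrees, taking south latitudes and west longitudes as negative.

Apply the spherical direct solution leg by leg, carrying full precision between legs.
Leg 1: from (-5.06°, -121.73°), δ = 1128.7/3958.8 = 0.285112 rad, θ = 181° → φ = -21.39°, λ = -122.03°.
Leg 2: from (-21.39°, -122.03°), δ = 2194.6/3958.8 = 0.554360 rad, θ = 260° → φ = -23.28°, λ = -156.39°.

latitude -23.28°, longitude -156.39°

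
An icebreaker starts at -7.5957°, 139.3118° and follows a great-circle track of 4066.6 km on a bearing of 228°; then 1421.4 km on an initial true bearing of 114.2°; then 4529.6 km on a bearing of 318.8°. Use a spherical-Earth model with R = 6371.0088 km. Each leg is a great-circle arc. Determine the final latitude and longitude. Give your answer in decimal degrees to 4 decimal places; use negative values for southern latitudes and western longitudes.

Apply the spherical direct solution leg by leg, carrying full precision between legs.
Leg 1: from (-7.5957°, 139.3118°), δ = 4066.6/6371.0088 = 0.638298 rad, θ = 228° → φ = -30.0891°, λ = 108.5315°.
Leg 2: from (-30.0891°, 108.5315°), δ = 1421.4/6371.0088 = 0.223104 rad, θ = 114.2° → φ = -34.5689°, λ = 122.7184°.
Leg 3: from (-34.5689°, 122.7184°), δ = 4529.6/6371.0088 = 0.710971 rad, θ = 318.8° → φ = -1.4681°, λ = 97.2520°.

latitude -1.4681°, longitude 97.2520°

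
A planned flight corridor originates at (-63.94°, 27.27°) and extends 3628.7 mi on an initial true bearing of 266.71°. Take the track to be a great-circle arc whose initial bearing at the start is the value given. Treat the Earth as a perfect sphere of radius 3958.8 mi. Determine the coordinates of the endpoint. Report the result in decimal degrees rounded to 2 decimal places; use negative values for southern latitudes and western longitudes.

latitude -34.52°, longitude -46.78°

The arc subtends δ = 3628.7/3958.8 = 0.916616 rad at the centre.
Start latitude φ₁ = -1.115964 rad; initial bearing θ = 4.654968 rad.
Destination latitude: φ₂ = arcsin( sin φ₁ cos δ + cos φ₁ sin δ cos θ ) = arcsin(-0.566651) = -34.52°.
Then Δλ = atan2(-0.348040, 0.099466) = -1.292427 rad, from sin θ sin δ cos φ₁ over cos δ − sin φ₁ sin φ₂.
Hence λ₂ = 27.27° + -74.05° = -46.78°.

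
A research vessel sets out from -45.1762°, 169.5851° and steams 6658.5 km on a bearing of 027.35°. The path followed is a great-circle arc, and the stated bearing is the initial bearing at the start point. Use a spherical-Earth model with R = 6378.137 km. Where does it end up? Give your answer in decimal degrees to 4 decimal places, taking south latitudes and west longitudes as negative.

δ = 6658.5/6378.137 = 1.043957 rad (59.8143°).
With φ₁ = -45.1762° = -0.788473 rad and θ = 27.35° = 0.477348 rad:
Destination latitude: φ₂ = arcsin( sin φ₁ cos δ + cos φ₁ sin δ cos θ ) = arcsin(0.184599) = 10.6378°.
For the longitude increment, Δλ = atan2( sin θ sin δ cos φ₁, cos δ − sin φ₁ sin φ₂ ) = atan2(0.279946, 0.633736) = 23.8330°.
λ₂ = 169.5851° + 23.8330° = 193.4181°, normalized to (−180°, 180°] → -166.5819°.

latitude 10.6378°, longitude -166.5819°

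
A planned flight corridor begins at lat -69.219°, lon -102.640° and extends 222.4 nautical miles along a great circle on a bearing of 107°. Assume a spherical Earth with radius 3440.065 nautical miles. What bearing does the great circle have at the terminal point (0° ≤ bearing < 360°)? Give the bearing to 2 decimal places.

Central angle δ = d/R = 0.064650 rad.
With φ₁ = -69.219° = -1.208099 rad and θ = 107° = 1.867502 rad:
sin φ₂ = sin φ₁ cos δ + cos φ₁ sin δ cos θ = (-0.934943)(0.997911) + (0.354797)(0.064605)(-0.292372) = -0.939692
φ₂ = asin(-0.939692) = -1.221728 rad = -70.000°.
Δλ = atan2( sin θ sin δ cos φ₁ , cos δ − sin φ₁ sin φ₂ ) = atan2(0.021920, 0.119352) = 0.181634 rad = 10.407°.
λ₂ = λ₁ + Δλ = -92.233°.
The forward bearing on arrival equals the back-azimuth from the destination plus 180°.
Back-azimuth from P₂ (-70.00°, -92.23°) to P₁ (-69.22°, -102.64°), with Δλ' = λ₁ − λ₂ = -10.41°: atan2( sin Δλ' cos φ₁ , cos φ₂ sin φ₁ − sin φ₂ cos φ₁ cos Δλ' ) = 277.24°.
Final bearing = (277.24° + 180°) mod 360° = 97.24°.

final bearing 97.24°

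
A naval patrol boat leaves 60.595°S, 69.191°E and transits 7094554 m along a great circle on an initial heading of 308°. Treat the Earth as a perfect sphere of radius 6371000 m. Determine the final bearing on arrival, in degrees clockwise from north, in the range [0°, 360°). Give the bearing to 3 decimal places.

The arc subtends δ = 7094554/6371000 = 1.113570 rad at the centre.
Start latitude φ₁ = -1.057582 rad; initial bearing θ = 5.375614 rad.
sin φ₂ = sin φ₁ cos δ + cos φ₁ sin δ cos θ = (-0.871171)(0.441461) + (0.490980)(0.897280)(0.615661) = -0.113361
φ₂ = asin(-0.113361) = -0.113605 rad = -6.509°.
Then Δλ = atan2(-0.347155, 0.342705) = -0.791850 rad, from sin θ sin δ cos φ₁ over cos δ − sin φ₁ sin φ₂.
Hence λ₂ = 69.191° + -45.370° = 23.821°.
The forward bearing on arrival equals the back-azimuth from the destination plus 180°.
Back-azimuth from P₂ (-6.509°, 23.821°) to P₁ (-60.595°, 69.191°), with Δλ' = λ₁ − λ₂ = 45.370°: atan2( sin Δλ' cos φ₁ , cos φ₂ sin φ₁ − sin φ₂ cos φ₁ cos Δλ' ) = 157.082°.
Final bearing = (157.082° + 180°) mod 360° = 337.082°.

final bearing 337.082°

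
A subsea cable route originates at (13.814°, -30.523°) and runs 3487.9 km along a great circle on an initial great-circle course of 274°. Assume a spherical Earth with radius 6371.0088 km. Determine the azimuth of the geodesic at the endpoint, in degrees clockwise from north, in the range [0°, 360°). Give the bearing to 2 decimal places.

final bearing 266.08°

δ = 3487.9/6371.0088 = 0.547464 rad (31.3674°).
Start latitude φ₁ = 0.241100 rad; initial bearing θ = 4.782202 rad.
sin φ₂ = sin φ₁ cos δ + cos φ₁ sin δ cos θ = (0.238771)(0.853847) + (0.971076)(0.520524)(0.069756) = 0.239133
φ₂ = asin(0.239133) = 0.241473 rad = 13.835°.
Δλ = atan2( sin θ sin δ cos φ₁ , cos δ − sin φ₁ sin φ₂ ) = atan2(-0.504237, 0.796749) = -0.564237 rad = -32.328°.
λ₂ = λ₁ + Δλ = -62.851°.
The forward bearing on arrival equals the back-azimuth from the destination plus 180°.
Back-azimuth from P₂ (13.84°, -62.85°) to P₁ (13.81°, -30.52°), with Δλ' = λ₁ − λ₂ = 32.33°: atan2( sin Δλ' cos φ₁ , cos φ₂ sin φ₁ − sin φ₂ cos φ₁ cos Δλ' ) = 86.08°.
Final bearing = (86.08° + 180°) mod 360° = 266.08°.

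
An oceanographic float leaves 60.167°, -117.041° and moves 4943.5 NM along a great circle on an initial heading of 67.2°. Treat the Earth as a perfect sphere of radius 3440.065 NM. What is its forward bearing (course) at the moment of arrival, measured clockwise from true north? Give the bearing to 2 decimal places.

The arc subtends δ = 4943.5/3440.065 = 1.437037 rad at the centre.
With φ₁ = 60.167° = 1.050112 rad and θ = 67.2° = 1.172861 rad:
Applying the spherical law of cosines for sides, sin φ₂ = sin φ₁ cos δ + cos φ₁ sin δ cos θ = 0.306745, so φ₂ = 17.863°.
Then Δλ = atan2(0.454506, -0.132734) = 1.854934 rad, from sin θ sin δ cos φ₁ over cos δ − sin φ₁ sin φ₂.
Hence λ₂ = -117.041° + 106.280° = -10.761°.
The forward bearing on arrival equals the back-azimuth from the destination plus 180°.
Back-azimuth from P₂ (17.86°, -10.76°) to P₁ (60.17°, -117.04°), with Δλ' = λ₁ − λ₂ = -106.28°: atan2( sin Δλ' cos φ₁ , cos φ₂ sin φ₁ − sin φ₂ cos φ₁ cos Δλ' ) = 331.19°.
Final bearing = (331.19° + 180°) mod 360° = 151.19°.

final bearing 151.19°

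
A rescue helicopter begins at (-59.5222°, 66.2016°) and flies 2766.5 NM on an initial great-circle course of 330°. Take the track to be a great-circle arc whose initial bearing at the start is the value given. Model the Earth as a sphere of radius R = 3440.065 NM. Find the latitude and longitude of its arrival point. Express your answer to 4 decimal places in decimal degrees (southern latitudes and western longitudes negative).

δ = 2766.5/3440.065 = 0.804200 rad (46.0773°).
Converting: φ₁ = -1.038858 rad, θ = 5.759587 rad.
sin φ₂ = sin φ₁ cos δ + cos φ₁ sin δ cos θ = (-0.861826)(0.693688) + (0.507204)(0.720276)(0.866025) = -0.281455
φ₂ = asin(-0.281455) = -0.285310 rad = -16.3471°.
For the longitude increment, Δλ = atan2( sin θ sin δ cos φ₁, cos δ − sin φ₁ sin φ₂ ) = atan2(-0.182664, 0.451122) = -22.0435°.
Hence λ₂ = 66.2016° + -22.0435° = 44.1581°.

latitude -16.3471°, longitude 44.1581°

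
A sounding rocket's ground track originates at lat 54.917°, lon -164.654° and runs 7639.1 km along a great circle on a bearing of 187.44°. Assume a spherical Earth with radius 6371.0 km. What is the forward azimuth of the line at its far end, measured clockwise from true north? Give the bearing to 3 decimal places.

final bearing 184.390°

The arc subtends δ = 7639.1/6371 = 1.199043 rad at the centre.
With φ₁ = 54.917° = 0.958482 rad and θ = 187.44° = 3.271445 rad:
sin φ₂ = sin φ₁ cos δ + cos φ₁ sin δ cos θ = (0.818320)(0.363250) + (0.574762)(0.931692)(-0.991581) = -0.233738
φ₂ = asin(-0.233738) = -0.235921 rad = -13.517°.
For the longitude increment, Δλ = atan2( sin θ sin δ cos φ₁, cos δ − sin φ₁ sin φ₂ ) = atan2(-0.069341, 0.554523) = -7.128°.
Hence λ₂ = -164.654° + -7.128° = -171.782°.
The forward bearing on arrival equals the back-azimuth from the destination plus 180°.
Back-azimuth from P₂ (-13.517°, -171.782°) to P₁ (54.917°, -164.654°), with Δλ' = λ₁ − λ₂ = 7.128°: atan2( sin Δλ' cos φ₁ , cos φ₂ sin φ₁ − sin φ₂ cos φ₁ cos Δλ' ) = 4.390°.
Final bearing = (4.390° + 180°) mod 360° = 184.390°.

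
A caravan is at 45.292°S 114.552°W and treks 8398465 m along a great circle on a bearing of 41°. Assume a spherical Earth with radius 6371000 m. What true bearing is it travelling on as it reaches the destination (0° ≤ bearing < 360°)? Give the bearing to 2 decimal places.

Central angle δ = d/R = 1.318233 rad.
Converting: φ₁ = -0.790495 rad, θ = 0.715585 rad.
Destination latitude: φ₂ = arcsin( sin φ₁ cos δ + cos φ₁ sin δ cos θ ) = arcsin(0.336495) = 19.663°.
Δλ = atan2( sin θ sin δ cos φ₁ , cos δ − sin φ₁ sin φ₂ ) = atan2(0.446891, 0.489034) = 0.740401 rad = 42.422°.
Hence λ₂ = -114.552° + 42.422° = -72.130°.
The forward bearing on arrival equals the back-azimuth from the destination plus 180°.
Back-azimuth from P₂ (19.66°, -72.13°) to P₁ (-45.29°, -114.55°), with Δλ' = λ₁ − λ₂ = -42.42°: atan2( sin Δλ' cos φ₁ , cos φ₂ sin φ₁ − sin φ₂ cos φ₁ cos Δλ' ) = 209.35°.
Final bearing = (209.35° + 180°) mod 360° = 29.35°.

final bearing 29.35°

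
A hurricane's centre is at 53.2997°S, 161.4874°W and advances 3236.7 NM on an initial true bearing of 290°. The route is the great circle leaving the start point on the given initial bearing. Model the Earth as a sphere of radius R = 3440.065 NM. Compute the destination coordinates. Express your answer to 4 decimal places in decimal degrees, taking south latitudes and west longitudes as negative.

latitude -17.8864°, longitude 145.5815°

δ = 3236.7/3440.065 = 0.940883 rad (53.9086°).
With φ₁ = -53.2997° = -0.930255 rad and θ = 290° = 5.061455 rad:
Destination latitude: φ₂ = arcsin( sin φ₁ cos δ + cos φ₁ sin δ cos θ ) = arcsin(-0.307131) = -17.8864°.
Δλ = atan2( sin θ sin δ cos φ₁ , cos δ − sin φ₁ sin φ₂ ) = atan2(-0.453807, 0.342825) = -0.923822 rad = -52.9311°.
λ₂ = -161.4874° + -52.9311° = -214.4185°, normalized to (−180°, 180°] → 145.5815°.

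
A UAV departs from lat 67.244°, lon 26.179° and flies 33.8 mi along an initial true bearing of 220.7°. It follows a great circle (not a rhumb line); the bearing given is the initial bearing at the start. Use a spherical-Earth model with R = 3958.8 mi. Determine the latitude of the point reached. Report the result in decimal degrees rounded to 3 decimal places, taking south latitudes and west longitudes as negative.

latitude 66.871°

Angular distance δ = d/R = 33.8 / 3958.8 = 0.008538 rad.
Start latitude φ₁ = 1.173629 rad; initial bearing θ = 3.851942 rad.
Applying the spherical law of cosines for sides, sin φ₂ = sin φ₁ cos δ + cos φ₁ sin δ cos θ = 0.919623, so φ₂ = 66.871°.
For the longitude increment, Δλ = atan2( sin θ sin δ cos φ₁, cos δ − sin φ₁ sin φ₂ ) = atan2(-0.002154, 0.151923) = -0.812°.
Hence λ₂ = 26.179° + -0.812° = 25.367°.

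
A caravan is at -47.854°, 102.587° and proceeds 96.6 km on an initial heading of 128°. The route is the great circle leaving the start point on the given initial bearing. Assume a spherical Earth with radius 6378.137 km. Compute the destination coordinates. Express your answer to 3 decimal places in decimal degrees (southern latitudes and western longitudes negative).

The arc subtends δ = 96.6/6378.137 = 0.015145 rad at the centre.
Start latitude φ₁ = -0.835210 rad; initial bearing θ = 2.234021 rad.
Destination latitude: φ₂ = arcsin( sin φ₁ cos δ + cos φ₁ sin δ cos θ ) = arcsin(-0.747609) = -48.384°.
Δλ = atan2( sin θ sin δ cos φ₁ , cos δ − sin φ₁ sin φ₂ ) = atan2(0.008008, 0.445580) = 0.017971 rad = 1.030°.
λ₂ = 102.587° + 1.030° = 103.617°.

latitude -48.384°, longitude 103.617°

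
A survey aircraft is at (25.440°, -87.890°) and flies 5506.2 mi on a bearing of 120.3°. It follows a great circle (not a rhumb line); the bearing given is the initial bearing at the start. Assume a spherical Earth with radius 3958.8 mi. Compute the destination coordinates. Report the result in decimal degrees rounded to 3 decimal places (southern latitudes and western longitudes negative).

δ = 5506.2/3958.8 = 1.390876 rad (79.6913°).
Start latitude φ₁ = 0.444012 rad; initial bearing θ = 2.099631 rad.
Destination latitude: φ₂ = arcsin( sin φ₁ cos δ + cos φ₁ sin δ cos θ ) = arcsin(-0.371381) = -21.801°.
Δλ = atan2( sin θ sin δ cos φ₁ , cos δ − sin φ₁ sin φ₂ ) = atan2(0.767091, 0.338484) = 1.155238 rad = 66.190°.
Hence λ₂ = -87.890° + 66.190° = -21.700°.

latitude -21.801°, longitude -21.700°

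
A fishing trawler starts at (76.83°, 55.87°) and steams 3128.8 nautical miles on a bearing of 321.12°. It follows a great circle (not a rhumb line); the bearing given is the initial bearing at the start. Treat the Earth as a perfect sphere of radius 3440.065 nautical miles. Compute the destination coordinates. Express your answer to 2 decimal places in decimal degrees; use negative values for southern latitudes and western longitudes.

latitude 47.56°, longitude -76.90°

Angular distance δ = d/R = 3128.8 / 3440.065 = 0.909518 rad.
Start latitude φ₁ = 1.340936 rad; initial bearing θ = 5.604601 rad.
sin φ₂ = sin φ₁ cos δ + cos φ₁ sin δ cos θ = (0.973698)(0.614126) + (0.227841)(0.789208)(0.778462) = 0.737952
φ₂ = asin(0.737952) = 0.830031 rad = 47.56°.
Δλ = atan2( sin θ sin δ cos φ₁ , cos δ − sin φ₁ sin φ₂ ) = atan2(-0.112868, -0.104416) = -2.317319 rad = -132.77°.
Hence λ₂ = 55.87° + -132.77° = -76.90°.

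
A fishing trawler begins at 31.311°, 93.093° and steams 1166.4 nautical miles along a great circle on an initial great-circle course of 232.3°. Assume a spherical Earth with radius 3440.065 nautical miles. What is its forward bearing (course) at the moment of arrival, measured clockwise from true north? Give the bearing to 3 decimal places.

The arc subtends δ = 1166.4/3440.065 = 0.339063 rad at the centre.
With φ₁ = 31.311° = 0.546480 rad and θ = 232.3° = 4.054400 rad:
sin φ₂ = sin φ₁ cos δ + cos φ₁ sin δ cos θ = (0.519683)(0.943067) + (0.854359)(0.332604)(-0.611527) = 0.316322
φ₂ = asin(0.316322) = 0.321850 rad = 18.441°.
For the longitude increment, Δλ = atan2( sin θ sin δ cos φ₁, cos δ − sin φ₁ sin φ₂ ) = atan2(-0.224837, 0.778679) = -16.106°.
λ₂ = 93.093° + -16.106° = 76.987°.
The forward bearing on arrival equals the back-azimuth from the destination plus 180°.
Back-azimuth from P₂ (18.441°, 76.987°) to P₁ (31.311°, 93.093°), with Δλ' = λ₁ − λ₂ = 16.106°: atan2( sin Δλ' cos φ₁ , cos φ₂ sin φ₁ − sin φ₂ cos φ₁ cos Δλ' ) = 45.445°.
Final bearing = (45.445° + 180°) mod 360° = 225.445°.

final bearing 225.445°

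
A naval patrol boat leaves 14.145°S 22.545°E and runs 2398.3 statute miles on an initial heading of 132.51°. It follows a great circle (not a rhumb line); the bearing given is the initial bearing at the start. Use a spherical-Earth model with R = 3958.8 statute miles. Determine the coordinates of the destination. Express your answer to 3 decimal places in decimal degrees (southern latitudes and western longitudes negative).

Angular distance δ = d/R = 2398.3 / 3958.8 = 0.605815 rad.
Converting: φ₁ = -0.246877 rad, θ = 2.312736 rad.
Destination latitude: φ₂ = arcsin( sin φ₁ cos δ + cos φ₁ sin δ cos θ ) = arcsin(-0.573997) = -35.029°.
Then Δλ = atan2(0.407035, 0.681767) = 0.538233 rad, from sin θ sin δ cos φ₁ over cos δ − sin φ₁ sin φ₂.
λ₂ = 22.545° + 30.838° = 53.383°.

latitude -35.029°, longitude 53.383°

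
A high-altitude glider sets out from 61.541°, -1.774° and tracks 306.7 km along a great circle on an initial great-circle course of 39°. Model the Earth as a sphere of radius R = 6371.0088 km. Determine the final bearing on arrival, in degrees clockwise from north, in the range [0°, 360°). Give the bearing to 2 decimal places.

final bearing 42.47°

Angular distance δ = d/R = 306.7 / 6371.0088 = 0.048140 rad.
With φ₁ = 61.541° = 1.074093 rad and θ = 39° = 0.680678 rad:
Destination latitude: φ₂ = arcsin( sin φ₁ cos δ + cos φ₁ sin δ cos θ ) = arcsin(0.895961) = 63.632°.
For the longitude increment, Δλ = atan2( sin θ sin δ cos φ₁, cos δ − sin φ₁ sin φ₂ ) = atan2(0.014431, 0.211150) = 3.910°.
λ₂ = -1.774° + 3.910° = 2.136°.
The forward bearing on arrival equals the back-azimuth from the destination plus 180°.
Back-azimuth from P₂ (63.63°, 2.14°) to P₁ (61.54°, -1.77°), with Δλ' = λ₁ − λ₂ = -3.91°: atan2( sin Δλ' cos φ₁ , cos φ₂ sin φ₁ − sin φ₂ cos φ₁ cos Δλ' ) = 222.47°.
Final bearing = (222.47° + 180°) mod 360° = 42.47°.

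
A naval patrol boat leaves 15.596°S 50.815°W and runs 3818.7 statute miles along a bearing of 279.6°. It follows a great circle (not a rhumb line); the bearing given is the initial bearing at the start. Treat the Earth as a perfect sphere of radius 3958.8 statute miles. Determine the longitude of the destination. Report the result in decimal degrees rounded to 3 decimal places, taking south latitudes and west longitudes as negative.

longitude -104.960°

δ = 3818.7/3958.8 = 0.964610 rad (55.2681°).
Start latitude φ₁ = -0.272202 rad; initial bearing θ = 4.879941 rad.
Destination latitude: φ₂ = arcsin( sin φ₁ cos δ + cos φ₁ sin δ cos θ ) = arcsin(-0.021166) = -1.213°.
Δλ = atan2( sin θ sin δ cos φ₁ , cos δ − sin φ₁ sin φ₂ ) = atan2(-0.780483, 0.564046) = -0.945005 rad = -54.145°.
λ₂ = λ₁ + Δλ = -104.960°.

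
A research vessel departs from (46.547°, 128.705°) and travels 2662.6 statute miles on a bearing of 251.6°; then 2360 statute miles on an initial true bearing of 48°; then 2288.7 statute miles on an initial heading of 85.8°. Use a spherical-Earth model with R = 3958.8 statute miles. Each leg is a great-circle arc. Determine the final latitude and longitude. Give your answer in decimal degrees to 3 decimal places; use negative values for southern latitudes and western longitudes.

latitude 37.747°, longitude 166.868°

Apply the spherical direct solution leg by leg, carrying full precision between legs.
Leg 1: from (46.547°, 128.705°), δ = 2662.6/3958.8 = 0.672578 rad, θ = 251.6° → φ = 25.632°, λ = 87.734°.
Leg 2: from (25.632°, 87.734°), δ = 2360/3958.8 = 0.596140 rad, θ = 48° → φ = 44.162°, λ = 123.299°.
Leg 3: from (44.162°, 123.299°), δ = 2288.7/3958.8 = 0.578130 rad, θ = 85.8° → φ = 37.747°, λ = 166.868°.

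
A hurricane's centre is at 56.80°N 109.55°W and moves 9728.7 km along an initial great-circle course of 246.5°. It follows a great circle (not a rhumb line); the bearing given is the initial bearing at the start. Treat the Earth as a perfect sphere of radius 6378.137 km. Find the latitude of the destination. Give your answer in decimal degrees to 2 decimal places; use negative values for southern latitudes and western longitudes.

Central angle δ = d/R = 1.525320 rad.
With φ₁ = 56.80° = 0.991347 rad and θ = 246.5° = 4.302237 rad:
sin φ₂ = sin φ₁ cos δ + cos φ₁ sin δ cos θ = (0.836764)(0.045461) + (0.547563)(0.998966)(-0.398749) = -0.180075
φ₂ = asin(-0.180075) = -0.181062 rad = -10.37°.
Δλ = atan2( sin θ sin δ cos φ₁ , cos δ − sin φ₁ sin φ₂ ) = atan2(-0.501629, 0.196141) = -1.198066 rad = -68.64°.
λ₂ = -109.55° + -68.64° = -178.19°.

latitude -10.37°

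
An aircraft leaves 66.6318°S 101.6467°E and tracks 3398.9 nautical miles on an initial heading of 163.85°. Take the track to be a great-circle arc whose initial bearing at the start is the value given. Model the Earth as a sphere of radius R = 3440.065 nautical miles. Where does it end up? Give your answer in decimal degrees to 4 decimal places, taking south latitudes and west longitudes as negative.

δ = 3398.9/3440.065 = 0.988034 rad (56.6102°).
Converting: φ₁ = -1.162944 rad, θ = 2.859722 rad.
sin φ₂ = sin φ₁ cos δ + cos φ₁ sin δ cos θ = (-0.917975)(0.550333) + (0.396638)(0.834945)(-0.960537) = -0.823294
φ₂ = asin(-0.823294) = -0.967190 rad = -55.4159°.
Δλ = atan2( sin θ sin δ cos φ₁ , cos δ − sin φ₁ sin φ₂ ) = atan2(0.092116, -0.205431) = 2.720065 rad = 155.8482°.
λ₂ = 101.6467° + 155.8482° = 257.4949°, normalized to (−180°, 180°] → -102.5051°.

latitude -55.4159°, longitude -102.5051°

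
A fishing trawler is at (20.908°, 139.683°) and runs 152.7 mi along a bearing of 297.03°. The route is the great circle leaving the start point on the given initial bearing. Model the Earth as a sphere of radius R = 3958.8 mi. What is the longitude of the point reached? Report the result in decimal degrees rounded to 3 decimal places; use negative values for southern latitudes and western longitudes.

longitude 137.561°

The arc subtends δ = 152.7/3958.8 = 0.038572 rad at the centre.
Start latitude φ₁ = 0.364913 rad; initial bearing θ = 5.184151 rad.
Destination latitude: φ₂ = arcsin( sin φ₁ cos δ + cos φ₁ sin δ cos θ ) = arcsin(0.372974) = 21.899°.
Then Δλ = atan2(-0.032089, 0.866153) = -0.037030 rad, from sin θ sin δ cos φ₁ over cos δ − sin φ₁ sin φ₂.
Hence λ₂ = 139.683° + -2.122° = 137.561°.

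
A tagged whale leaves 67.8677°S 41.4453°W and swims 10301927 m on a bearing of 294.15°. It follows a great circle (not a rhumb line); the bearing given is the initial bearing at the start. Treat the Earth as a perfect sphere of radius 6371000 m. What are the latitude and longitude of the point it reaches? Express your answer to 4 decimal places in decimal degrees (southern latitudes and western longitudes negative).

latitude 11.3475°, longitude -109.8298°

The arc subtends δ = 10301927/6371000 = 1.617003 rad at the centre.
With φ₁ = -67.8677° = -1.184515 rad and θ = 294.15° = 5.133886 rad:
Applying the spherical law of cosines for sides, sin φ₂ = sin φ₁ cos δ + cos φ₁ sin δ cos θ = 0.196760, so φ₂ = 11.3475°.
For the longitude increment, Δλ = atan2( sin θ sin δ cos φ₁, cos δ − sin φ₁ sin φ₂ ) = atan2(-0.343406, 0.136071) = -68.3845°.
Hence λ₂ = -41.4453° + -68.3845° = -109.8298°.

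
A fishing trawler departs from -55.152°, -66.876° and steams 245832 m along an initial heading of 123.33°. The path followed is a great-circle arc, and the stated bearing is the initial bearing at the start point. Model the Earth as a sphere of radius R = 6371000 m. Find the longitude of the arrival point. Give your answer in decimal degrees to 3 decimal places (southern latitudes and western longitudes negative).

longitude -63.544°

Central angle δ = d/R = 0.038586 rad.
With φ₁ = -55.152° = -0.962584 rad and θ = 123.33° = 2.152515 rad:
Applying the spherical law of cosines for sides, sin φ₂ = sin φ₁ cos δ + cos φ₁ sin δ cos θ = -0.832172, so φ₂ = -56.322°.
Then Δλ = atan2(0.018417, 0.316317) = 0.058158 rad, from sin θ sin δ cos φ₁ over cos δ − sin φ₁ sin φ₂.
Hence λ₂ = -66.876° + 3.332° = -63.544°.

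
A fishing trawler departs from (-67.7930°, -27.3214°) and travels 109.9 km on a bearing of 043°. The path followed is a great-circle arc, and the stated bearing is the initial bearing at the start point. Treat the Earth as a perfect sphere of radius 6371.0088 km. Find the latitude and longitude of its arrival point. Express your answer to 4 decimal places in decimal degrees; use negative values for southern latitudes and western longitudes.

Central angle δ = d/R = 0.017250 rad.
Converting: φ₁ = -1.183211 rad, θ = 0.750492 rad.
Destination latitude: φ₂ = arcsin( sin φ₁ cos δ + cos φ₁ sin δ cos θ ) = arcsin(-0.920919) = -67.0608°.
For the longitude increment, Δλ = atan2( sin θ sin δ cos φ₁, cos δ − sin φ₁ sin φ₂ ) = atan2(0.004446, 0.147242) = 1.7296°.
Hence λ₂ = -27.3214° + 1.7296° = -25.5918°.

latitude -67.0608°, longitude -25.5918°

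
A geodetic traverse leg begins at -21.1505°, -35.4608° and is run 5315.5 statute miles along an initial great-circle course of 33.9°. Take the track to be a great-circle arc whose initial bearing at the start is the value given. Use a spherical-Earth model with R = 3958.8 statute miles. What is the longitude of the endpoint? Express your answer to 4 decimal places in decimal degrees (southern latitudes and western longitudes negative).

The arc subtends δ = 5315.5/3958.8 = 1.342705 rad at the centre.
With φ₁ = -21.1505° = -0.369146 rad and θ = 33.9° = 0.591667 rad:
Destination latitude: φ₂ = arcsin( sin φ₁ cos δ + cos φ₁ sin δ cos θ ) = arcsin(0.672462) = 42.2574°.
Δλ = atan2( sin θ sin δ cos φ₁ , cos δ − sin φ₁ sin φ₂ ) = atan2(0.506700, 0.468756) = 0.824278 rad = 47.2276°.
λ₂ = -35.4608° + 47.2276° = 11.7668°.

longitude 11.7668°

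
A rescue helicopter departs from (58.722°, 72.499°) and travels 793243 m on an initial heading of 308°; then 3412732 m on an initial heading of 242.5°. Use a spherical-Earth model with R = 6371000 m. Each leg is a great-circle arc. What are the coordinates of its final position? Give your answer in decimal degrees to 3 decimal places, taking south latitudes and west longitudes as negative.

Apply the spherical direct solution leg by leg, carrying full precision between legs.
Leg 1: from (58.722°, 72.499°), δ = 793243/6371000 = 0.124508 rad, θ = 308° → φ = 62.590°, λ = 60.225°.
Leg 2: from (62.590°, 60.225°), δ = 3412732/6371000 = 0.535667 rad, θ = 242.5° → φ = 40.912°, λ = 23.421°.

latitude 40.912°, longitude 23.421°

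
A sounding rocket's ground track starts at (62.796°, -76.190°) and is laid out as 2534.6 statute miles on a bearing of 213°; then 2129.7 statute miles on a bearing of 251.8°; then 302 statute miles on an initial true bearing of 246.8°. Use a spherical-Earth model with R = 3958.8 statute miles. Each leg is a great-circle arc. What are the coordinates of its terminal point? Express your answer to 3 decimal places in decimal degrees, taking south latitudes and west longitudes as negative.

latitude 14.248°, longitude -132.589°

Apply the spherical direct solution leg by leg, carrying full precision between legs.
Leg 1: from (62.796°, -76.190°), δ = 2534.6/3958.8 = 0.640245 rad, θ = 213° → φ = 28.960°, λ = -98.020°.
Leg 2: from (28.960°, -98.020°), δ = 2129.7/3958.8 = 0.537966 rad, θ = 251.8° → φ = 16.008°, λ = -128.444°.
Leg 3: from (16.008°, -128.444°), δ = 302/3958.8 = 0.076286 rad, θ = 246.8° → φ = 14.248°, λ = -132.589°.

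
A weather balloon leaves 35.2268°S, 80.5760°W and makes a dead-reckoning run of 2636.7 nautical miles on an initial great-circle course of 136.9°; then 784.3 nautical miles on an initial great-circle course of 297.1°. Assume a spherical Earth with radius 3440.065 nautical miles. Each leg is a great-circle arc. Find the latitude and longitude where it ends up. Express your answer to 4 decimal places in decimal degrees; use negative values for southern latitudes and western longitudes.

latitude -48.6082°, longitude -40.3089°

Apply the spherical direct solution leg by leg, carrying full precision between legs.
Leg 1: from (-35.2268°, -80.5760°), δ = 2636.7/3440.065 = 0.766468 rad, θ = 136.9° → φ = -56.0180°, λ = -22.5928°.
Leg 2: from (-56.0180°, -22.5928°), δ = 784.3/3440.065 = 0.227990 rad, θ = 297.1° → φ = -48.6082°, λ = -40.3089°.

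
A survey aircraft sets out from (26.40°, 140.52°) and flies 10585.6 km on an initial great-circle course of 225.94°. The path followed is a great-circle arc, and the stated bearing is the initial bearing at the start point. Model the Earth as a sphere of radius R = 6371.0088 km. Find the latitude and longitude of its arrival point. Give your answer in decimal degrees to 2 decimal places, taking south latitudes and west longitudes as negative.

Angular distance δ = d/R = 10585.6 / 6371.0088 = 1.661527 rad.
With φ₁ = 26.40° = 0.460767 rad and θ = 225.94° = 3.943397 rad:
sin φ₂ = sin φ₁ cos δ + cos φ₁ sin δ cos θ = (0.444635)(-0.090606) + (0.895712)(0.995887)(-0.695411) = -0.660613
φ₂ = asin(-0.660613) = -0.721634 rad = -41.35°.
Then Δλ = atan2(-0.641022, 0.203126) = -1.263928 rad, from sin θ sin δ cos φ₁ over cos δ − sin φ₁ sin φ₂.
λ₂ = 140.52° + -72.42° = 68.10°.

latitude -41.35°, longitude 68.10°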